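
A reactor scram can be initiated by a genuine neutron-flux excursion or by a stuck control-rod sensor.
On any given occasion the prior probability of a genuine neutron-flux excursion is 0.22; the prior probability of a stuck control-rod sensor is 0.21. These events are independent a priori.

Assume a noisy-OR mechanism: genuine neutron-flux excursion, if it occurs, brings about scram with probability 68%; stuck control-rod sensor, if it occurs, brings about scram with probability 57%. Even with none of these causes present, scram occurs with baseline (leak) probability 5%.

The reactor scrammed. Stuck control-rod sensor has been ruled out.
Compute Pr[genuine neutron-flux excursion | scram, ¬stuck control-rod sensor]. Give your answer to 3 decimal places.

Pr[genuine neutron-flux excursion | scram, ¬stuck control-rod sensor] ≈ 0.797

Under noisy-OR, P(scram | causes) = 1 − (1−0.05)·∏(1−qᵢ) over the active causes.
For the numerator, keep only genuine neutron-flux excursion=true terms: 0.696·0.22 = 0.153120
The normalizing constant is 0.05·0.78 + 0.696·0.22 = 0.192120
Posterior = 0.153120 / 0.192120 ≈ 0.797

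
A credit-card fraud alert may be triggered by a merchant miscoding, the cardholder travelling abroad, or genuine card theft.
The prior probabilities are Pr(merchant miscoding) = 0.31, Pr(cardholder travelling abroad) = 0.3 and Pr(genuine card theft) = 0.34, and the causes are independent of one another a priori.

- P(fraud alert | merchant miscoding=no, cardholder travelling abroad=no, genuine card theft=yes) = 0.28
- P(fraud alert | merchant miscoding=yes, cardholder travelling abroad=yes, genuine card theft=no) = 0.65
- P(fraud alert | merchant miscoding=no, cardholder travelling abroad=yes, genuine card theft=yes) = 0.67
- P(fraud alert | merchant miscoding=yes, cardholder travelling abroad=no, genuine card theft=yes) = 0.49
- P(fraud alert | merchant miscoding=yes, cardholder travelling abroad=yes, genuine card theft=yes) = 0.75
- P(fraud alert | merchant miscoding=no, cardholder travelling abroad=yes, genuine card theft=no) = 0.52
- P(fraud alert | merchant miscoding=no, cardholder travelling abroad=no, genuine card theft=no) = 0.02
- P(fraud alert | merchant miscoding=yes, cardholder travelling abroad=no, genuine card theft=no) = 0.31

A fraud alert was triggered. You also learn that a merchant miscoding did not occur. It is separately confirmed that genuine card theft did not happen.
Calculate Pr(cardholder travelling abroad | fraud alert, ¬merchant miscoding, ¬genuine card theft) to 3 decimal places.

Pr(cardholder travelling abroad | fraud alert, ¬merchant miscoding, ¬genuine card theft) ≈ 0.918

Weight on cardholder travelling abroad=true, given the evidence: 0.52*0.3 = 0.156000
The normalizing constant is 0.02*0.7 + 0.52*0.3 = 0.170000
Posterior = 0.156000 / 0.170000 ≈ 0.918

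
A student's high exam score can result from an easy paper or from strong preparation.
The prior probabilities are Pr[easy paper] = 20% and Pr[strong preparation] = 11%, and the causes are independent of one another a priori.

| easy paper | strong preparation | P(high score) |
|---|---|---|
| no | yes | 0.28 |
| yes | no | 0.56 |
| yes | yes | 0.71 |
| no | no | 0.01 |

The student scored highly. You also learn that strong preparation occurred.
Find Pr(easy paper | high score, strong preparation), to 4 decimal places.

By total probability over both values of easy paper:
  P(high score | strong preparation) = 0.28·0.8 + 0.71·0.2
        = 0.224000 + 0.142000 = 0.366000
The terms with easy paper present sum to 0.142000, so
  P(easy paper | high score, strong preparation) = 0.142000 / 0.366000 ≈ 0.3880

Pr(easy paper | high score, strong preparation) ≈ 0.3880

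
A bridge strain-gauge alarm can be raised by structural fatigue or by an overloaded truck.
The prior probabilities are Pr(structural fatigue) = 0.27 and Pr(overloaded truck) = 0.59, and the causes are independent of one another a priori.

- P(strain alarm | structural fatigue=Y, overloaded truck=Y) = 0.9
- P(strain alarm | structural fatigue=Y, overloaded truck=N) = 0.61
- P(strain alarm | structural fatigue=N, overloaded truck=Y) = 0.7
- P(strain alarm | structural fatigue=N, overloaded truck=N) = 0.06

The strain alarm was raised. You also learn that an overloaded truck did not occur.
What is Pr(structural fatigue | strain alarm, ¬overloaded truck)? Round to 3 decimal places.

By total probability over both values of structural fatigue:
  P(strain alarm | ¬overloaded truck) = 0.06·0.73 + 0.61·0.27
        = 0.043800 + 0.164700 = 0.208500
The terms with structural fatigue present sum to 0.164700, so
  P(structural fatigue | strain alarm, ¬overloaded truck) = 0.164700 / 0.208500 ≈ 0.790

Pr(structural fatigue | strain alarm, ¬overloaded truck) ≈ 0.790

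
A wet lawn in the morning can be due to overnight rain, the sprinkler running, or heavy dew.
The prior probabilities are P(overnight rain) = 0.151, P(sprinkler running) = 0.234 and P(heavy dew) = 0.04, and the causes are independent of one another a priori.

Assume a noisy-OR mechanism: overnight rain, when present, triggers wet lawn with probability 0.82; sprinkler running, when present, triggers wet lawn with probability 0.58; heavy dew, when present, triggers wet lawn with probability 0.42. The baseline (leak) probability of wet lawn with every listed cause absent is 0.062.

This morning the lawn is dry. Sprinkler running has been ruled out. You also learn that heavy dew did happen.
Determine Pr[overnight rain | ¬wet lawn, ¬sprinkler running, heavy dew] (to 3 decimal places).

Pr[overnight rain | ¬wet lawn, ¬sprinkler running, heavy dew] ≈ 0.031

Under noisy-OR, P(wet lawn | causes) = 1 − (1−0.062)·∏(1−qᵢ) over the active causes.
Weight on overnight rain=true, given the evidence: 0.097927*0.151 = 0.014787
Denominator P(¬wet lawn | ¬sprinkler running, heavy dew): 0.54404*0.849 + 0.097927*0.151 = 0.476677
P(overnight rain | ¬wet lawn, ¬sprinkler running, heavy dew) = 0.014787/0.476677 ≈ 0.031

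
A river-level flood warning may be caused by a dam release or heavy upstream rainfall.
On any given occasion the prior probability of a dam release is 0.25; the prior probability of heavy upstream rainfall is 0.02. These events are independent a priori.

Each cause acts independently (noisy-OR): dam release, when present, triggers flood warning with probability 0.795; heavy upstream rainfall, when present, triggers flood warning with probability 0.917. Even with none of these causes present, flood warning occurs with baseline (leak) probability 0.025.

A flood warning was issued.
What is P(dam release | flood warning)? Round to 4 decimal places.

P(dam release | flood warning) ≈ 0.8620

Under noisy-OR, P(flood warning | causes) = 1 − (1−0.025)·∏(1−qᵢ) over the active causes.
Enumerate the 4 (dam release, heavy upstream rainfall) configurations and weight by the priors:
  P(flood warning) = 0.025*0.75*0.98 + 0.919075*0.75*0.02 + 0.800125*0.25*0.98 + 0.98341*0.25*0.02
        = 0.018375 + 0.013786 + 0.196031 + 0.004917 = 0.233109
Configurations with dam release contribute 0.200948, so
  P(dam release | flood warning) = 0.200948 / 0.233109 ≈ 0.8620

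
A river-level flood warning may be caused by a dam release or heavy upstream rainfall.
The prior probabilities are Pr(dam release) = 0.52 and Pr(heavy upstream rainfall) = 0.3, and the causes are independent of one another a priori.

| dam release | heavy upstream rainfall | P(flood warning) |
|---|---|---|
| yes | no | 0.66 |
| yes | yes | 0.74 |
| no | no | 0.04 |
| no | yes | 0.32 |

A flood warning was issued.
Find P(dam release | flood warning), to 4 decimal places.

Numerator (weight on configurations with dam release): 0.240240 + 0.115440 = 0.355680
Normalizer over all consistent configurations: 0.04·0.48·0.7 + 0.32·0.48·0.3 + 0.66·0.52·0.7 + 0.74·0.52·0.3 = 0.415200
P(dam release | flood warning) = 0.355680/0.415200 ≈ 0.8566

P(dam release | flood warning) ≈ 0.8566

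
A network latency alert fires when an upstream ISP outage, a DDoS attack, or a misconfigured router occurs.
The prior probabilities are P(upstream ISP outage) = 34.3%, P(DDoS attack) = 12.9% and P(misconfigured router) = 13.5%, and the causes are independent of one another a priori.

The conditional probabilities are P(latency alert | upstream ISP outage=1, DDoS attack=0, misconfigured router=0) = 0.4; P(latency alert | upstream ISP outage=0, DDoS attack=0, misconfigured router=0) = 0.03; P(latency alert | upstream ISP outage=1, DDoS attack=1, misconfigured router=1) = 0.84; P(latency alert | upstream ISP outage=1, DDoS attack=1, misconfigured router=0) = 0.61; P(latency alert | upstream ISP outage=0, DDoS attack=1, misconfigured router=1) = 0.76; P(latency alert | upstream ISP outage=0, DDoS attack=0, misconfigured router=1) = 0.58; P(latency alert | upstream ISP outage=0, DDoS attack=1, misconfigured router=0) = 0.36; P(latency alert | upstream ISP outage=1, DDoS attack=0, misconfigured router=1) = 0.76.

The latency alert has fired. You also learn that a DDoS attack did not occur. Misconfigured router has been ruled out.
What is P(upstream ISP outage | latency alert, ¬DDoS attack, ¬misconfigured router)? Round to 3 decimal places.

By total probability over both values of upstream ISP outage:
  P(latency alert | ¬DDoS attack, ¬misconfigured router) = 0.03×0.657 + 0.4×0.343
        = 0.019710 + 0.137200 = 0.156910
Keeping only the upstream ISP outage-present terms gives 0.137200, so
  P(upstream ISP outage | latency alert, ¬DDoS attack, ¬misconfigured router) = 0.137200 / 0.156910 ≈ 0.874

P(upstream ISP outage | latency alert, ¬DDoS attack, ¬misconfigured router) ≈ 0.874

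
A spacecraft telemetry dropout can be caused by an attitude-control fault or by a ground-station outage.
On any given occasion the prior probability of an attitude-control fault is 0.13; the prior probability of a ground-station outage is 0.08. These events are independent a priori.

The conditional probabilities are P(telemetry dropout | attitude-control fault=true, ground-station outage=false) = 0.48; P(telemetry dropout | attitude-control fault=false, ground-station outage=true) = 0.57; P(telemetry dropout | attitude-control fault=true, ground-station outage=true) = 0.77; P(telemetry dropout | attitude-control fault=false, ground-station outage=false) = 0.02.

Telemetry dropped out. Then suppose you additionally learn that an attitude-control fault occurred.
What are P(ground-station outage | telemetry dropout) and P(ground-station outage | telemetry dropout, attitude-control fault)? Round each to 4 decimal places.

P(ground-station outage | telemetry dropout) ≈ 0.3937; P(ground-station outage | telemetry dropout, attitude-control fault) ≈ 0.1224

P(telemetry dropout) = 0.02×0.87×0.92 + 0.57×0.87×0.08 + 0.48×0.13×0.92 + 0.77×0.13×0.08 = 0.016008 + 0.039672 + 0.057408 + 0.008008 = 0.121096
Of this, 0.047680 comes from 0.039672 + 0.008008 (the ground-station outage=true cases).
So P(ground-station outage | telemetry dropout) = 0.047680/0.121096 ≈ 0.3937.

Now also conditioning on attitude-control fault=true:
P(telemetry dropout | attitude-control fault) = 0.48*0.92 + 0.77*0.08 = 0.441600 + 0.061600 = 0.503200
The ground-station outage-present share is 0.77*0.08 = 0.061600.
So P(ground-station outage | telemetry dropout, attitude-control fault) = 0.061600/0.503200 ≈ 0.1224.
— attitude-control fault explains away the evidence for ground-station outage.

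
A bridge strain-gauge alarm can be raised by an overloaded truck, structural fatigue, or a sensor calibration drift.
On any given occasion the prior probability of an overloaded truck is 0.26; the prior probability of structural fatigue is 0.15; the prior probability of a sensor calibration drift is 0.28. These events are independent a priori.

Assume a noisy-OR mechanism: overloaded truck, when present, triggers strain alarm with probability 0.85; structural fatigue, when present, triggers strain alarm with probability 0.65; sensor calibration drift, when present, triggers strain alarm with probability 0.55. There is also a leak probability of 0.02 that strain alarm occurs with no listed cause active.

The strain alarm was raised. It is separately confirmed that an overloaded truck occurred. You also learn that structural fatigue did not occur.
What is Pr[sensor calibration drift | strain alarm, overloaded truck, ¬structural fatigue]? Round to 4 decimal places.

Pr[sensor calibration drift | strain alarm, overloaded truck, ¬structural fatigue] ≈ 0.2986

Under noisy-OR, P(strain alarm | causes) = 1 − (1−0.02)·∏(1−qᵢ) over the active causes.
Sum P(strain alarm|·) weighted by the priors over both values of sensor calibration drift:
  P(strain alarm | overloaded truck, ¬structural fatigue) = 0.853×0.72 + 0.93385×0.28
        = 0.614160 + 0.261478 = 0.875638
The terms with sensor calibration drift present sum to 0.261478, so
  P(sensor calibration drift | strain alarm, overloaded truck, ¬structural fatigue) = 0.261478 / 0.875638 ≈ 0.2986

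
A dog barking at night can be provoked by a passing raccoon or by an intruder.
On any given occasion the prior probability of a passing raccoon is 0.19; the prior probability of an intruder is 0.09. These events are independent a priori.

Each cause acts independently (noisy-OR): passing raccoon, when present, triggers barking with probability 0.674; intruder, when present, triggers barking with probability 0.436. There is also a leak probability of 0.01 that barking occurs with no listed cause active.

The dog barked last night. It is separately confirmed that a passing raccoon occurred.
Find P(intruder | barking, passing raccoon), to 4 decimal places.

P(intruder | barking, passing raccoon) ≈ 0.1067

Under noisy-OR, P(barking | causes) = 1 − (1−0.01)·∏(1−qᵢ) over the active causes.
By total probability over both values of intruder:
  P(barking | passing raccoon) = 0.67726×0.91 + 0.817975×0.09
        = 0.616307 + 0.073618 = 0.689925
The terms with intruder present sum to 0.073618, so
  P(intruder | barking, passing raccoon) = 0.073618 / 0.689925 ≈ 0.1067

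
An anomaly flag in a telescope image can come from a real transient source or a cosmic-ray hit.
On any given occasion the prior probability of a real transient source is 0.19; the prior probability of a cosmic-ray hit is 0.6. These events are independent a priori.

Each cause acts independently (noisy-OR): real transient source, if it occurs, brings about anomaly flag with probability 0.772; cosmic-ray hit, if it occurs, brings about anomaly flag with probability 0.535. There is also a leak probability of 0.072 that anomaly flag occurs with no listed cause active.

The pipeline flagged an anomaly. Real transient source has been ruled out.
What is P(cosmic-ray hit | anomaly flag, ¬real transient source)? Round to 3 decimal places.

Under noisy-OR, P(anomaly flag | causes) = 1 − (1−0.072)·∏(1−qᵢ) over the active causes.
By total probability over both values of cosmic-ray hit:
  P(anomaly flag | ¬real transient source) = 0.072*0.4 + 0.56848*0.6
        = 0.028800 + 0.341088 = 0.369888
Configurations with cosmic-ray hit contribute 0.341088, so
  P(cosmic-ray hit | anomaly flag, ¬real transient source) = 0.341088 / 0.369888 ≈ 0.922

P(cosmic-ray hit | anomaly flag, ¬real transient source) ≈ 0.922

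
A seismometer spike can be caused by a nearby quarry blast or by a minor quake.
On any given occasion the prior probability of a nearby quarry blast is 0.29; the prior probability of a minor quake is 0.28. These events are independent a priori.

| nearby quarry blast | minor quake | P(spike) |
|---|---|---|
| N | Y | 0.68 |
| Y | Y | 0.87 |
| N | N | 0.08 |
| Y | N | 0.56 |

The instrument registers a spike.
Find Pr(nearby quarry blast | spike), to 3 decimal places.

Pr(nearby quarry blast | spike) ≈ 0.516

Numerator (weight on configurations with nearby quarry blast): 0.116928 + 0.070644 = 0.187572
Normalizer over all consistent configurations: 0.08×0.71×0.72 + 0.68×0.71×0.28 + 0.56×0.29×0.72 + 0.87×0.29×0.28 = 0.363652
Posterior = 0.187572 / 0.363652 ≈ 0.516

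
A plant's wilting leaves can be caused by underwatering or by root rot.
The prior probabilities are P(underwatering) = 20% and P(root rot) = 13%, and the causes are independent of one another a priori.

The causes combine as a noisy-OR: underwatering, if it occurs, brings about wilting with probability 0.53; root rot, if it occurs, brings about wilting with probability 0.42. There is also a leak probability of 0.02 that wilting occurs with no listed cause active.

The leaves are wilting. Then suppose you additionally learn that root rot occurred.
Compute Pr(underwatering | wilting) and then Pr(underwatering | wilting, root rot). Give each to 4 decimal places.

Pr(underwatering | wilting) ≈ 0.6575; Pr(underwatering | wilting, root rot) ≈ 0.2980

Under noisy-OR, P(wilting | causes) = 1 − (1−0.02)·∏(1−qᵢ) over the active causes.
P(wilting) = 0.02·0.8·0.87 + 0.4316·0.8·0.13 + 0.5394·0.2·0.87 + 0.732852·0.2·0.13 = 0.013920 + 0.044886 + 0.093856 + 0.019054 = 0.171716
Of this, 0.112910 comes from 0.093856 + 0.019054 (the underwatering=true cases).
So P(underwatering | wilting) = 0.112910/0.171716 ≈ 0.6575.

Now also conditioning on root rot=true:
P(wilting | root rot) = 0.4316*0.8 + 0.732852*0.2 = 0.345280 + 0.146570 = 0.491850
Of this, 0.146570 comes from 0.732852*0.2 (the underwatering=true cases).
P(underwatering | wilting, root rot) = 0.146570 / 0.491850 ≈ 0.2980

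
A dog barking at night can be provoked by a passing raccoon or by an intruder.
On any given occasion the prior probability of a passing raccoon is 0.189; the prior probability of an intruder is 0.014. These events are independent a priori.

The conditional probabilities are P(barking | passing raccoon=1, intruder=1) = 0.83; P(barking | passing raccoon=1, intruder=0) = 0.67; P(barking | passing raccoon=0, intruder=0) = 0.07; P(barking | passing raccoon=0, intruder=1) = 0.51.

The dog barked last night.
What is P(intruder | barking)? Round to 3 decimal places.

P(intruder | barking) ≈ 0.042

Weight on intruder=true, given the evidence: 0.005791 + 0.002196 = 0.007987
The normalizing constant is 0.07·0.811·0.986 + 0.51·0.811·0.014 + 0.67·0.189·0.986 + 0.83·0.189·0.014 = 0.188819
Posterior = 0.007987 / 0.188819 ≈ 0.042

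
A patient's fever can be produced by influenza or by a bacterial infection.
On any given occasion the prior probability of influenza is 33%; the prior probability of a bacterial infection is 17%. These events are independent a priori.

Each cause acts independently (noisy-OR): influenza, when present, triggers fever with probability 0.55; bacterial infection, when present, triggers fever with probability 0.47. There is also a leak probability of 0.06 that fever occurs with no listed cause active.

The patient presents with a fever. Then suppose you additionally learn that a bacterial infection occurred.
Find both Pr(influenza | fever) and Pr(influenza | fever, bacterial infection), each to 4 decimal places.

Under noisy-OR, P(fever | causes) = 1 − (1−0.06)·∏(1−qᵢ) over the active causes.
P(fever) = 0.06·0.67·0.83 + 0.5018·0.67·0.17 + 0.577·0.33·0.83 + 0.77581·0.33·0.17 = 0.033366 + 0.057155 + 0.158040 + 0.043523 = 0.292084
Restricting to configurations with influenza present: 0.158040 + 0.043523 = 0.201563.
Hence the posterior is 0.201563/0.292084 ≈ 0.6901.

Now also conditioning on bacterial infection=true:
Enumerate both values of influenza and weight by the priors:
  P(fever | bacterial infection) = 0.5018×0.67 + 0.77581×0.33
        = 0.336206 + 0.256017 = 0.592223
Keeping only the influenza-present terms gives 0.256017, so
  P(influenza | fever, bacterial infection) = 0.256017 / 0.592223 ≈ 0.4323

Pr(influenza | fever) ≈ 0.6901; Pr(influenza | fever, bacterial infection) ≈ 0.4323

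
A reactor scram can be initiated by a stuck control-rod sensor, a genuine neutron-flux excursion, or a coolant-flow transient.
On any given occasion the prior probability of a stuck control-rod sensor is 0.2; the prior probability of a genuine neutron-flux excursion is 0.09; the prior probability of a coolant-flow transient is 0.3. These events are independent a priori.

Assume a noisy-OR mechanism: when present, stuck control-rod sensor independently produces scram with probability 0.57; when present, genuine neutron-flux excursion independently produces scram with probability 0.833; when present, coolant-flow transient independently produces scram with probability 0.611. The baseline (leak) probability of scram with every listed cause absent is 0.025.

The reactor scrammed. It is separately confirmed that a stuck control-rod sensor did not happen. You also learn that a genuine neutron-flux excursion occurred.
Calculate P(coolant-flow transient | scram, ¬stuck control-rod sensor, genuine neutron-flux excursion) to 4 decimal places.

Under noisy-OR, P(scram | causes) = 1 − (1−0.025)·∏(1−qᵢ) over the active causes.
Numerator (weight on configurations with coolant-flow transient): 0.936661*0.3 = 0.280998
Normalizer over all consistent configurations: 0.837175*0.7 + 0.936661*0.3 = 0.867021
Posterior = 0.280998 / 0.867021 ≈ 0.3241

P(coolant-flow transient | scram, ¬stuck control-rod sensor, genuine neutron-flux excursion) ≈ 0.3241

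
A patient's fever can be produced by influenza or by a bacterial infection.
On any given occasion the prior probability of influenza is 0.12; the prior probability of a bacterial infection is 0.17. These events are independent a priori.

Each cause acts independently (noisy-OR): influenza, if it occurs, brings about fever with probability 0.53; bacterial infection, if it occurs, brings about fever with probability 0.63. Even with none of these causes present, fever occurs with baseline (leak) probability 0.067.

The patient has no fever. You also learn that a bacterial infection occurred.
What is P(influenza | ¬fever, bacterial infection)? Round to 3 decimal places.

P(influenza | ¬fever, bacterial infection) ≈ 0.060

Under noisy-OR, P(fever | causes) = 1 − (1−0.067)·∏(1−qᵢ) over the active causes.
P(¬fever | bacterial infection) = 0.34521×0.88 + 0.162249×0.12 = 0.303785 + 0.019470 = 0.323255
The influenza-present share is 0.162249×0.12 = 0.019470.
Hence the posterior is 0.019470/0.323255 ≈ 0.060.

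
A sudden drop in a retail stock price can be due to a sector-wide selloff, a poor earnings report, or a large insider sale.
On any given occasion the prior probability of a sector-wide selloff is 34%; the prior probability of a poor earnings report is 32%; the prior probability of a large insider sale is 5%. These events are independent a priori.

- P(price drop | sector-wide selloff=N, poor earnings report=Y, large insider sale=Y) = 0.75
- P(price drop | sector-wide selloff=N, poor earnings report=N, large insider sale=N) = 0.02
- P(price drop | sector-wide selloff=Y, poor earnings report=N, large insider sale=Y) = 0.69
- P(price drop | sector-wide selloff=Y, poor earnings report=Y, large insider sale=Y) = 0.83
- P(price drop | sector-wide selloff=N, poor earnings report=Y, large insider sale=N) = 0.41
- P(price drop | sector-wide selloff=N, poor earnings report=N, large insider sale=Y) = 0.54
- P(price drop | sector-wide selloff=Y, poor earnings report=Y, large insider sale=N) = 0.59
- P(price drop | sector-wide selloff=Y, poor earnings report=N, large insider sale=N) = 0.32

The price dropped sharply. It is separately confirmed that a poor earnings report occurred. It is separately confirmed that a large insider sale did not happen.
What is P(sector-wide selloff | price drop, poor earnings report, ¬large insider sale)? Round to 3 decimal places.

P(sector-wide selloff | price drop, poor earnings report, ¬large insider sale) ≈ 0.426

Sum P(price drop|·) weighted by the priors over both values of sector-wide selloff:
  P(price drop | poor earnings report, ¬large insider sale) = 0.41*0.66 + 0.59*0.34
        = 0.270600 + 0.200600 = 0.471200
Keeping only the sector-wide selloff-present terms gives 0.200600, so
  P(sector-wide selloff | price drop, poor earnings report, ¬large insider sale) = 0.200600 / 0.471200 ≈ 0.426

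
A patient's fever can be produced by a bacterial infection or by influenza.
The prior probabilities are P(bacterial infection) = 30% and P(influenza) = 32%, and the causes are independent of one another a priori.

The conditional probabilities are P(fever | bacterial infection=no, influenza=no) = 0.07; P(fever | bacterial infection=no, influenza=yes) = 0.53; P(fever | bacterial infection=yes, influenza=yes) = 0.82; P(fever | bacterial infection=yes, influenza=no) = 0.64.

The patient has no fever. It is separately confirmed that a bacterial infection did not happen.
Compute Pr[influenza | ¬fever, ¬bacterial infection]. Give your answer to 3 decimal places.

Pr[influenza | ¬fever, ¬bacterial infection] ≈ 0.192

P(¬fever | ¬bacterial infection) = 0.93*0.68 + 0.47*0.32 = 0.632400 + 0.150400 = 0.782800
Restricting to configurations with influenza present: 0.47*0.32 = 0.150400.
P(influenza | ¬fever, ¬bacterial infection) = 0.150400 / 0.782800 ≈ 0.192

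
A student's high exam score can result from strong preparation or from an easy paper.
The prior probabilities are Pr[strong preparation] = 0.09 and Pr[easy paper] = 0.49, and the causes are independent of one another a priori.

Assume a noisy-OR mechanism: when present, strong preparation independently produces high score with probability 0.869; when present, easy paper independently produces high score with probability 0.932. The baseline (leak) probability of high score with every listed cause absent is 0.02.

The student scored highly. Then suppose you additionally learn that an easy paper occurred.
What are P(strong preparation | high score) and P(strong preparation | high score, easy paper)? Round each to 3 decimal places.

Under noisy-OR, P(high score | causes) = 1 − (1−0.02)·∏(1−qᵢ) over the active causes.
Numerator (weight on configurations with strong preparation): 0.040007 + 0.043715 = 0.083722
Denominator P(high score): 0.02×0.91×0.51 + 0.93336×0.91×0.49 + 0.87162×0.09×0.51 + 0.99127×0.09×0.49 = 0.509189
P(strong preparation | high score) = 0.083722/0.509189 ≈ 0.164

Now condition on the additional information:
Sum P(high score|·) weighted by the priors over both values of strong preparation:
  P(high score | easy paper) = 0.93336×0.91 + 0.99127×0.09
        = 0.849358 + 0.089214 = 0.938572
Keeping only the strong preparation-present terms gives 0.089214, so
  P(strong preparation | high score, easy paper) = 0.089214 / 0.938572 ≈ 0.095
The drop from 0.164 to 0.095 is the explaining-away (discounting) effect.

P(strong preparation | high score) ≈ 0.164; P(strong preparation | high score, easy paper) ≈ 0.095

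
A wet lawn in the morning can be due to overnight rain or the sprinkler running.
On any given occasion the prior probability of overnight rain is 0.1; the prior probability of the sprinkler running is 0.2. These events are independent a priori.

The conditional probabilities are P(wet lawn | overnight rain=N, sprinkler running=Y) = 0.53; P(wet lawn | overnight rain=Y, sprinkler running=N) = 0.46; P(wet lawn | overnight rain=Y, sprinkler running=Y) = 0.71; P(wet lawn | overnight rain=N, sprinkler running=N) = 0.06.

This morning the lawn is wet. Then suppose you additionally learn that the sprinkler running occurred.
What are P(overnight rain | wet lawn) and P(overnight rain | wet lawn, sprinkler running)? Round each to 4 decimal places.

Weight on overnight rain=true, given the evidence: 0.036800 + 0.014200 = 0.051000
Normalizer over all consistent configurations: 0.06×0.9×0.8 + 0.53×0.9×0.2 + 0.46×0.1×0.8 + 0.71×0.1×0.2 = 0.189600
Posterior = 0.051000 / 0.189600 ≈ 0.2690

With the extra evidence:
By total probability over both values of overnight rain:
  P(wet lawn | sprinkler running) = 0.53·0.9 + 0.71·0.1
        = 0.477000 + 0.071000 = 0.548000
Configurations with overnight rain contribute 0.071000, so
  P(overnight rain | wet lawn, sprinkler running) = 0.071000 / 0.548000 ≈ 0.1296

P(overnight rain | wet lawn) ≈ 0.2690; P(overnight rain | wet lawn, sprinkler running) ≈ 0.1296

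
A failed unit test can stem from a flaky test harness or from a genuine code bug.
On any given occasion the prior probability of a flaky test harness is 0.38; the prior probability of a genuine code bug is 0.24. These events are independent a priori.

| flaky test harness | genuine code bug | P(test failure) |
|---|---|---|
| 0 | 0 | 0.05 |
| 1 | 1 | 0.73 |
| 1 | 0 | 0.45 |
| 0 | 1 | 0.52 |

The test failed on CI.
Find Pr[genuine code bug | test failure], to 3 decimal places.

Sum P(test failure|·) weighted by the priors over the 4 (flaky test harness, genuine code bug) configurations:
  P(test failure) = 0.05×0.62×0.76 + 0.52×0.62×0.24 + 0.45×0.38×0.76 + 0.73×0.38×0.24
        = 0.023560 + 0.077376 + 0.129960 + 0.066576 = 0.297472
Configurations with genuine code bug contribute 0.143952, so
  P(genuine code bug | test failure) = 0.143952 / 0.297472 ≈ 0.484

Pr[genuine code bug | test failure] ≈ 0.484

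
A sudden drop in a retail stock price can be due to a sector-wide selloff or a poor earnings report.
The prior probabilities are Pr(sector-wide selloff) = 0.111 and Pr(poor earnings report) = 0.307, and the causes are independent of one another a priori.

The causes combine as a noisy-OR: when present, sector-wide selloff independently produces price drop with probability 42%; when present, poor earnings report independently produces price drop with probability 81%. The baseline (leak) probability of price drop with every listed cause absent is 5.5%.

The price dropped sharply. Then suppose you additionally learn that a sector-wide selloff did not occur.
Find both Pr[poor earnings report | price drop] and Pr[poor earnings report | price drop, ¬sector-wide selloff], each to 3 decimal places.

Under noisy-OR, P(price drop | causes) = 1 − (1−0.055)·∏(1−qᵢ) over the active causes.
Sum P(price drop|·) weighted by the priors over the 4 (sector-wide selloff, poor earnings report) configurations:
  P(price drop) = 0.055*0.889*0.693 + 0.82045*0.889*0.307 + 0.4519*0.111*0.693 + 0.895861*0.111*0.307
        = 0.033884 + 0.223920 + 0.034762 + 0.030528 = 0.323094
Keeping only the poor earnings report-present terms gives 0.254448, so
  P(poor earnings report | price drop) = 0.254448 / 0.323094 ≈ 0.788

Now also conditioning on sector-wide selloff≠true:
Enumerate both values of poor earnings report and weight by the priors:
  P(price drop | ¬sector-wide selloff) = 0.055·0.693 + 0.82045·0.307
        = 0.038115 + 0.251878 = 0.289993
Keeping only the poor earnings report-present terms gives 0.251878, so
  P(poor earnings report | price drop, ¬sector-wide selloff) = 0.251878 / 0.289993 ≈ 0.869
Ruling out sector-wide selloff raises the posterior on poor earnings report — the flip side of explaining away.

Pr[poor earnings report | price drop] ≈ 0.788; Pr[poor earnings report | price drop, ¬sector-wide selloff] ≈ 0.869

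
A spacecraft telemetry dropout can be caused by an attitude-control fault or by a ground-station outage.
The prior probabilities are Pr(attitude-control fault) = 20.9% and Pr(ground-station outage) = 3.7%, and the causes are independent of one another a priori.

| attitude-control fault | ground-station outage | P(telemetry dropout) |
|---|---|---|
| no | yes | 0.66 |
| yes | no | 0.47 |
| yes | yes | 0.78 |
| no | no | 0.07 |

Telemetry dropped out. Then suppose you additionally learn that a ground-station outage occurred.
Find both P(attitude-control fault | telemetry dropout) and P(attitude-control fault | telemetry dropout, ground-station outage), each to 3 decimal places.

P(attitude-control fault | telemetry dropout) ≈ 0.581; P(attitude-control fault | telemetry dropout, ground-station outage) ≈ 0.238

P(telemetry dropout) = 0.07·0.791·0.963 + 0.66·0.791·0.037 + 0.47·0.209·0.963 + 0.78·0.209·0.037 = 0.053321 + 0.019316 + 0.094595 + 0.006032 = 0.173264
Of this, 0.100627 comes from 0.094595 + 0.006032 (the attitude-control fault=true cases).
So P(attitude-control fault | telemetry dropout) = 0.100627/0.173264 ≈ 0.581.

With the extra evidence:
P(telemetry dropout | ground-station outage) = 0.66×0.791 + 0.78×0.209 = 0.522060 + 0.163020 = 0.685080
Of this, 0.163020 comes from 0.78×0.209 (the attitude-control fault=true cases).
P(attitude-control fault | telemetry dropout, ground-station outage) = 0.163020 / 0.685080 ≈ 0.238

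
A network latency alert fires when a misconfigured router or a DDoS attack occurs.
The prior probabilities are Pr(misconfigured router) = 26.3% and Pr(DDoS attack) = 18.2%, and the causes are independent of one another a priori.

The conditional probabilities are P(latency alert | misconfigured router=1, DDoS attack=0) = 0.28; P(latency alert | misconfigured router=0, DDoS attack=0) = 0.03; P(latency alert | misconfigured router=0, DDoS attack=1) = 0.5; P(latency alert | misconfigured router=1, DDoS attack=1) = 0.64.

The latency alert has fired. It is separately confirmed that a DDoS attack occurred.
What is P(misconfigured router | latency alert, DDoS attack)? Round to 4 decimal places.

Sum P(latency alert|·) weighted by the priors over both values of misconfigured router:
  P(latency alert | DDoS attack) = 0.5·0.737 + 0.64·0.263
        = 0.368500 + 0.168320 = 0.536820
The terms with misconfigured router present sum to 0.168320, so
  P(misconfigured router | latency alert, DDoS attack) = 0.168320 / 0.536820 ≈ 0.3136

P(misconfigured router | latency alert, DDoS attack) ≈ 0.3136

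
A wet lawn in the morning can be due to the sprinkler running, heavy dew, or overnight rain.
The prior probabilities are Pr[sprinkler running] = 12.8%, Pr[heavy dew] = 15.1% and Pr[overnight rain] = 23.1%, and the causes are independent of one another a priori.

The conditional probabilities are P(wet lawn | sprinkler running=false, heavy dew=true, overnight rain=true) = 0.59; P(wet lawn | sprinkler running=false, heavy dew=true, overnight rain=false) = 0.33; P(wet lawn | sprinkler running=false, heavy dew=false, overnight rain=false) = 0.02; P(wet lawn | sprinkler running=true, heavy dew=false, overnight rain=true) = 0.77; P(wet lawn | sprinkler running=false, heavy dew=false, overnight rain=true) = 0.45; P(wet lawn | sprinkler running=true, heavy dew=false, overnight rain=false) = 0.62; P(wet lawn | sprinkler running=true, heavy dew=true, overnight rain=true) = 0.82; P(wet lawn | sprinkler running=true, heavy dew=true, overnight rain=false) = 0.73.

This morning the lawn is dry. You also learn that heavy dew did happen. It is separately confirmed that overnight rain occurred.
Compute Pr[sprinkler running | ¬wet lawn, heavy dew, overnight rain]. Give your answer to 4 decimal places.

Enumerate both values of sprinkler running and weight by the priors:
  P(¬wet lawn | heavy dew, overnight rain) = 0.41×0.872 + 0.18×0.128
        = 0.357520 + 0.023040 = 0.380560
Keeping only the sprinkler running-present terms gives 0.023040, so
  P(sprinkler running | ¬wet lawn, heavy dew, overnight rain) = 0.023040 / 0.380560 ≈ 0.0605

Pr[sprinkler running | ¬wet lawn, heavy dew, overnight rain] ≈ 0.0605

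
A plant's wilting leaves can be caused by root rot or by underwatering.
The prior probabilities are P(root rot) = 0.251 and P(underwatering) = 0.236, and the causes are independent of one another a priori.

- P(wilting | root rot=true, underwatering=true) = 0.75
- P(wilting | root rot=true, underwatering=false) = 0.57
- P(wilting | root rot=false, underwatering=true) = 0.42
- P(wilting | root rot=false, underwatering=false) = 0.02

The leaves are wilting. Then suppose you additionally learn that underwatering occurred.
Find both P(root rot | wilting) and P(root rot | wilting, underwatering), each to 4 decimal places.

Enumerate the 4 (root rot, underwatering) configurations and weight by the priors:
  P(wilting) = 0.02×0.749×0.764 + 0.42×0.749×0.236 + 0.57×0.251×0.764 + 0.75×0.251×0.236
        = 0.011445 + 0.074241 + 0.109305 + 0.044427 = 0.239418
The terms with root rot present sum to 0.153732, so
  P(root rot | wilting) = 0.153732 / 0.239418 ≈ 0.6421

Now also conditioning on underwatering=true:
P(wilting | underwatering) = 0.42×0.749 + 0.75×0.251 = 0.314580 + 0.188250 = 0.502830
Restricting to configurations with root rot present: 0.75×0.251 = 0.188250.
Hence the posterior is 0.188250/0.502830 ≈ 0.3744.
The drop from 0.6421 to 0.3744 is the explaining-away (discounting) effect.

P(root rot | wilting) ≈ 0.6421; P(root rot | wilting, underwatering) ≈ 0.3744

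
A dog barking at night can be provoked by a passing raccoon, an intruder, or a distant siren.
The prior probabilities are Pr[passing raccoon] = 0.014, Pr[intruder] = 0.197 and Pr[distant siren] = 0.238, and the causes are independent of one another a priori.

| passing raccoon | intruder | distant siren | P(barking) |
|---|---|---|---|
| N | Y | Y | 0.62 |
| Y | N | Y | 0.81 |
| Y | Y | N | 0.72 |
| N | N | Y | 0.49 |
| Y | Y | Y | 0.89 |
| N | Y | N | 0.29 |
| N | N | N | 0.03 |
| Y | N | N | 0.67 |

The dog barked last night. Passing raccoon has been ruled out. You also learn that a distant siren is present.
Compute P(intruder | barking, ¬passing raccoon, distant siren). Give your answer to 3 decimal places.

By total probability over both values of intruder:
  P(barking | ¬passing raccoon, distant siren) = 0.49*0.803 + 0.62*0.197
        = 0.393470 + 0.122140 = 0.515610
Configurations with intruder contribute 0.122140, so
  P(intruder | barking, ¬passing raccoon, distant siren) = 0.122140 / 0.515610 ≈ 0.237

P(intruder | barking, ¬passing raccoon, distant siren) ≈ 0.237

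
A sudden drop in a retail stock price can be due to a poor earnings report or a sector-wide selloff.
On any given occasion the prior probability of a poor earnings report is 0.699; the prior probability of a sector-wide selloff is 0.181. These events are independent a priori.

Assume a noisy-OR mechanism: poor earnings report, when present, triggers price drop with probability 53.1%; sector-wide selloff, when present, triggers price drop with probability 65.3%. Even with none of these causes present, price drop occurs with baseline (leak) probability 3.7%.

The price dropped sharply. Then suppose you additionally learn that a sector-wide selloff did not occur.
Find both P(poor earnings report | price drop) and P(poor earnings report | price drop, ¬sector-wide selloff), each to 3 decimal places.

Under noisy-OR, P(price drop | causes) = 1 − (1−0.037)·∏(1−qᵢ) over the active causes.
Enumerate the 4 (poor earnings report, sector-wide selloff) configurations and weight by the priors:
  P(price drop) = 0.037*0.301*0.819 + 0.665839*0.301*0.181 + 0.548353*0.699*0.819 + 0.843278*0.699*0.181
        = 0.009121 + 0.036276 + 0.313922 + 0.106691 = 0.466010
The terms with poor earnings report present sum to 0.420613, so
  P(poor earnings report | price drop) = 0.420613 / 0.466010 ≈ 0.903

Now also conditioning on sector-wide selloff≠true:
For the numerator, keep only poor earnings report=true terms: 0.548353×0.699 = 0.383299
Normalizer over all consistent configurations: 0.037×0.301 + 0.548353×0.699 = 0.394436
Posterior = 0.383299 / 0.394436 ≈ 0.972
Ruling out sector-wide selloff raises the posterior on poor earnings report — the flip side of explaining away.

P(poor earnings report | price drop) ≈ 0.903; P(poor earnings report | price drop, ¬sector-wide selloff) ≈ 0.972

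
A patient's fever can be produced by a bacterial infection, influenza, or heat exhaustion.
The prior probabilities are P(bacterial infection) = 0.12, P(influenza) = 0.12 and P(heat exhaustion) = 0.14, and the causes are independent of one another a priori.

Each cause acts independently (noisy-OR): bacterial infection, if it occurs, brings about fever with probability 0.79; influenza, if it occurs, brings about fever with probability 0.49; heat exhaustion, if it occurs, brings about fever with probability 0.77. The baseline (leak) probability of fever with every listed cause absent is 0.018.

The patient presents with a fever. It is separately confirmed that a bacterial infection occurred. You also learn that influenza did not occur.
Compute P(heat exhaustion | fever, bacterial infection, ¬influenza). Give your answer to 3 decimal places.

P(heat exhaustion | fever, bacterial infection, ¬influenza) ≈ 0.163

Under noisy-OR, P(fever | causes) = 1 − (1−0.018)·∏(1−qᵢ) over the active causes.
Weight on heat exhaustion=true, given the evidence: 0.952569*0.14 = 0.133360
The normalizing constant is 0.79378*0.86 + 0.952569*0.14 = 0.816011
Posterior = 0.133360 / 0.816011 ≈ 0.163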